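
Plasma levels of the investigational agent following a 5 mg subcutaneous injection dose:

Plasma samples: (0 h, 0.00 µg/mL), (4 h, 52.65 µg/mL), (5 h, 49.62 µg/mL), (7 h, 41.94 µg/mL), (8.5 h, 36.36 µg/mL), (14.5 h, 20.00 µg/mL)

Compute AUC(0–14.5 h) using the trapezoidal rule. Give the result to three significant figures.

Trapezoidal AUC_0→14.5:
  [0→4]: (0.00+52.65)/2 × 4 = 105.3
  [4→5]: (52.65+49.62)/2 × 1 = 51.135
  [5→7]: (49.62+41.94)/2 × 2 = 91.56
  [7→8.5]: (41.94+36.36)/2 × 1.5 = 58.725
  [8.5→14.5]: (36.36+20.00)/2 × 6 = 169.08
  Sum = 475.8 µg/mL·h

AUC = 476 µg/mL·h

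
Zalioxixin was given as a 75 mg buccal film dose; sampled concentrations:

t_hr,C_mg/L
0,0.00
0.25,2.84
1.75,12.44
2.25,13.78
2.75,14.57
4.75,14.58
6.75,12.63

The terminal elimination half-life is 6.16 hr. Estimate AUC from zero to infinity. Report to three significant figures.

AUC = 194 mg/L·hr

Trapezoidal AUC_0→6.75:
  [0→0.25]: (0.00+2.84)/2 × 0.25 = 0.355
  [0.25→1.75]: (2.84+12.44)/2 × 1.5 = 11.46
  [1.75→2.25]: (12.44+13.78)/2 × 0.5 = 6.555
  [2.25→2.75]: (13.78+14.57)/2 × 0.5 = 7.0875
  [2.75→4.75]: (14.57+14.58)/2 × 2 = 29.15
  [4.75→6.75]: (14.58+12.63)/2 × 2 = 27.21
  Sum = 81.8175 mg/L·hr
k_e = ln2 / t½ = 0.693147 / 6.16 = 0.1125 hr^-1
Extrapolated tail: C_last / k_e = 12.63 / 0.1125 = 112.267
AUC_0→∞ = 81.8175 + 112.267 = 194.0845 mg/L·hr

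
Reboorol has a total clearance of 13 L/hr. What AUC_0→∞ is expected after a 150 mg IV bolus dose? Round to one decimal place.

AUC_0→∞ = Dose_iv / CL
        = 150 / 13 = 11.5385 mg/L·hr

AUC = 11.5 mg/L·hr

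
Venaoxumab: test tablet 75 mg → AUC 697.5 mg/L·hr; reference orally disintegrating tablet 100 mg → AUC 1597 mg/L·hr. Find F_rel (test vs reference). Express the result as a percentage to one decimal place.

F_rel = 58.2%

F_rel = (AUC_test/D_test) / (AUC_ref/D_ref)
      = (697.5/75) / (1597/100)
      = 9.3 / 15.97 = 0.5823 = 58.23%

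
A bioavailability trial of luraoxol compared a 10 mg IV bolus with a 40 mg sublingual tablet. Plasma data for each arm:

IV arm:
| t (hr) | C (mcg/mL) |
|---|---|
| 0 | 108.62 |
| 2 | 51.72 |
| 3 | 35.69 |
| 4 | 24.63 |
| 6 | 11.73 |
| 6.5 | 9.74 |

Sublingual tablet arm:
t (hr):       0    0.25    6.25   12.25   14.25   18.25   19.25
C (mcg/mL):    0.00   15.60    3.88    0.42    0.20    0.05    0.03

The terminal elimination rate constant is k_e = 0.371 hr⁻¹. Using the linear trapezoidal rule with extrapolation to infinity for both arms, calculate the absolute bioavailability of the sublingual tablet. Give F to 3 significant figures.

Trapezoidal AUC_0→6.5 (IV):
  [0→2]: (108.62+51.72)/2 × 2 = 160.34
  [2→3]: (51.72+35.69)/2 × 1 = 43.705
  [3→4]: (35.69+24.63)/2 × 1 = 30.16
  [4→6]: (24.63+11.73)/2 × 2 = 36.36
  [6→6.5]: (11.73+9.74)/2 × 0.5 = 5.3675
  Sum = 275.9325 mcg/mL·hr
IV tail: 9.74/0.371 = 26.253; AUC_iv,0→∞ = 275.9325 + 26.253 = 302.1855 mcg/mL·hr
Trapezoidal AUC_0→19.25 (sublingual tablet):
  [0→0.25]: (0.00+15.60)/2 × 0.25 = 1.95
  [0.25→6.25]: (15.60+3.88)/2 × 6 = 58.44
  [6.25→12.25]: (3.88+0.42)/2 × 6 = 12.9
  [12.25→14.25]: (0.42+0.20)/2 × 2 = 0.62
  [14.25→18.25]: (0.20+0.05)/2 × 4 = 0.5
  [18.25→19.25]: (0.05+0.03)/2 × 1 = 0.04
  Sum = 74.45 mcg/mL·hr
sublingual tablet tail: 0.03/0.371 = 0.081; AUC_ev,0→∞ = 74.45 + 0.081 = 74.531 mcg/mL·hr
F = (AUC_ev/D_ev)/(AUC_iv/D_iv) = (74.531/40)/(302.1855/10) = 1.863275/30.21855 = 0.0617

F = 0.0617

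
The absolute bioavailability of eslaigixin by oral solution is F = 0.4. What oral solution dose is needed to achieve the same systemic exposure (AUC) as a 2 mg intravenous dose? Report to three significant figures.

For equal systemic exposure: F × D_ev = D_iv
D_ev = D_iv / F = 2 / 0.4 = 5 mg

D_oral = 5.00 mg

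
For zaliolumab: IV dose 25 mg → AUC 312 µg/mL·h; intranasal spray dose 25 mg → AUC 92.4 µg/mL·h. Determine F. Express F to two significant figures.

F = (AUC_ev / D_ev) / (AUC_iv / D_iv)
  = (92.4/25) / (312/25)
  = 3.696 / 12.48 = 0.2962

F = 0.30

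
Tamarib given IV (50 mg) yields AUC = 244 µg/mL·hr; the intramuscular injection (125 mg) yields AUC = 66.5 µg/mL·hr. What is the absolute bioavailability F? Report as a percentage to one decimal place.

F = 10.9%

F = (AUC_ev / D_ev) / (AUC_iv / D_iv)
  = (66.5/125) / (244/50)
  = 0.532 / 4.88 = 0.1090
  = 10.90%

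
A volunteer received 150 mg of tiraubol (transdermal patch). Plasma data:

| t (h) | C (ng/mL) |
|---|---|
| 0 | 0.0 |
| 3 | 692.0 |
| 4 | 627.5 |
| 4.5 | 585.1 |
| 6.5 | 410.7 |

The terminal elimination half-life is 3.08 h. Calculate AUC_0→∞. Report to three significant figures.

Trapezoidal AUC_0→6.5:
  [0→3]: (0.0+692.0)/2 × 3 = 1038.0
  [3→4]: (692.0+627.5)/2 × 1 = 659.75
  [4→4.5]: (627.5+585.1)/2 × 0.5 = 303.15
  [4.5→6.5]: (585.1+410.7)/2 × 2 = 995.8
  Sum = 2996.7 ng/mL·h
k_e = ln2 / t½ = 0.693147 / 3.08 = 0.2250 h^-1
Extrapolated tail: C_last / k_e = 410.7 / 0.225 = 1825.333
AUC_0→∞ = 2996.7 + 1825.333 = 4822.033 ng/mL·h

AUC = 4820 ng/mL·h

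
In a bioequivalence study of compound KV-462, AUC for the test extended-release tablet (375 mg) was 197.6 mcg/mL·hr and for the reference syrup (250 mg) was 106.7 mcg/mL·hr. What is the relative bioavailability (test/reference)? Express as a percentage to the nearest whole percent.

F_rel = 123%

F_rel = (AUC_test/D_test) / (AUC_ref/D_ref)
      = (197.6/375) / (106.7/250)
      = 0.526933 / 0.4268 = 1.2346 = 123.46%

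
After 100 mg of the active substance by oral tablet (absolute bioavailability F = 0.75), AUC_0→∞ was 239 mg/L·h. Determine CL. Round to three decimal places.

CL = F × Dose / AUC_0→∞
   = 0.75 × 100 / 239 = 0.313808 L/h

CL = 0.314 L/h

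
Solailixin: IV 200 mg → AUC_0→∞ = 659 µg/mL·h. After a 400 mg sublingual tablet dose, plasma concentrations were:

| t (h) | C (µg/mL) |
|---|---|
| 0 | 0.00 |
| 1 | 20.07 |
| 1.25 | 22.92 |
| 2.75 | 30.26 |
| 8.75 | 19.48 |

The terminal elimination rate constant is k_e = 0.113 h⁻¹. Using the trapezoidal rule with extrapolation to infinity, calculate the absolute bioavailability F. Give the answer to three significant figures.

Trapezoidal AUC_0→8.75 (sublingual tablet):
  [0→1]: (0.00+20.07)/2 × 1 = 10.035
  [1→1.25]: (20.07+22.92)/2 × 0.25 = 5.37375
  [1.25→2.75]: (22.92+30.26)/2 × 1.5 = 39.885
  [2.75→8.75]: (30.26+19.48)/2 × 6 = 149.22
  Sum = 204.51375 µg/mL·h
Tail: C_last/k_e = 19.48/0.113 = 172.389
AUC_0→∞ (sublingual tablet) = 204.51375 + 172.389 = 376.90275 µg/mL·h
F = (AUC_ev/D_ev)/(AUC_iv/D_iv) = (376.90275/400)/(659/200) = 0.942257/3.295 = 0.2860

F = 0.286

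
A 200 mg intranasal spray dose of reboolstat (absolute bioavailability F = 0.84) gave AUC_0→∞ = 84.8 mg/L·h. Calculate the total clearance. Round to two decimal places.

CL = 1.98 L/h

CL = F × Dose / AUC_0→∞
   = 0.84 × 200 / 84.8 = 1.98113 L/h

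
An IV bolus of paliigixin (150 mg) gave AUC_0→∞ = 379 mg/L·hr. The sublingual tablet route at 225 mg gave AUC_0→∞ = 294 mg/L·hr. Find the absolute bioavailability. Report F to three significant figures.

F = 0.517

F = (AUC_ev / D_ev) / (AUC_iv / D_iv)
  = (294/225) / (379/150)
  = 1.30667 / 2.52667 = 0.5172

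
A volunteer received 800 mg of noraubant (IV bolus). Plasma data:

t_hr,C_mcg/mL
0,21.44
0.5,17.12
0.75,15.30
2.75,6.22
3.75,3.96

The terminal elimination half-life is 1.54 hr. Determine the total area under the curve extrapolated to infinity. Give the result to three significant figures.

Trapezoidal AUC_0→3.75:
  [0→0.5]: (21.44+17.12)/2 × 0.5 = 9.64
  [0.5→0.75]: (17.12+15.30)/2 × 0.25 = 4.0525
  [0.75→2.75]: (15.30+6.22)/2 × 2 = 21.52
  [2.75→3.75]: (6.22+3.96)/2 × 1 = 5.09
  Sum = 40.3025 mcg/mL·hr
k_e = ln2 / t½ = 0.693147 / 1.54 = 0.4501 hr^-1
Extrapolated tail: C_last / k_e = 3.96 / 0.4501 = 8.798
AUC_0→∞ = 40.3025 + 8.798 = 49.1005 mcg/mL·hr

AUC = 49.1 mcg/mL·hr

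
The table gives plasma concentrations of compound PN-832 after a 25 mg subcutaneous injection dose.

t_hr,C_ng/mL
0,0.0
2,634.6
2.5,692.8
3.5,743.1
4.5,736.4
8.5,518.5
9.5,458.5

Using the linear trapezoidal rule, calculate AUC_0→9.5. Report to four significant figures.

AUC = 5422 ng/mL·hr

Trapezoidal AUC_0→9.5:
  [0→2]: (0.0+634.6)/2 × 2 = 634.6
  [2→2.5]: (634.6+692.8)/2 × 0.5 = 331.85
  [2.5→3.5]: (692.8+743.1)/2 × 1 = 717.95
  [3.5→4.5]: (743.1+736.4)/2 × 1 = 739.75
  [4.5→8.5]: (736.4+518.5)/2 × 4 = 2509.8
  [8.5→9.5]: (518.5+458.5)/2 × 1 = 488.5
  Sum = 5422.45 ng/mL·hr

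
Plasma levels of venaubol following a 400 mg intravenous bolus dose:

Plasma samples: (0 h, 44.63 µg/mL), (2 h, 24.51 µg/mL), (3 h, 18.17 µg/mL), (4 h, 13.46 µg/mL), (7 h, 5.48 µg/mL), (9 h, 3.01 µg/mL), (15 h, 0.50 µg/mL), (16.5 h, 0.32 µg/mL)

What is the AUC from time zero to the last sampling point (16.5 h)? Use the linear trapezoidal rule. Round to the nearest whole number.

Trapezoidal AUC_0→16.5:
  [0→2]: (44.63+24.51)/2 × 2 = 69.14
  [2→3]: (24.51+18.17)/2 × 1 = 21.34
  [3→4]: (18.17+13.46)/2 × 1 = 15.815
  [4→7]: (13.46+5.48)/2 × 3 = 28.41
  [7→9]: (5.48+3.01)/2 × 2 = 8.49
  [9→15]: (3.01+0.50)/2 × 6 = 10.53
  [15→16.5]: (0.50+0.32)/2 × 1.5 = 0.615
  Sum = 154.34 µg/mL·h

AUC = 154 µg/mL·h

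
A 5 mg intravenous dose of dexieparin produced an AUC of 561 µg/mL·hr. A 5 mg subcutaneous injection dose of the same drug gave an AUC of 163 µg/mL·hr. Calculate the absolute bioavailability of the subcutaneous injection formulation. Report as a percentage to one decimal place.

F = 29.1%

F = (AUC_ev / D_ev) / (AUC_iv / D_iv)
  = (163/5) / (561/5)
  = 32.6 / 112.2 = 0.2906
  = 29.06%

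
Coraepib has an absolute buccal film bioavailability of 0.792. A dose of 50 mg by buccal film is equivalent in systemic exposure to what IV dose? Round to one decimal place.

Systemic exposure from an extravascular dose = F × D_ev, so the equivalent IV dose is F × D_ev.
D_iv = F × D_ev = 0.792 × 50 = 39.6 mg

D_iv = 39.6 mg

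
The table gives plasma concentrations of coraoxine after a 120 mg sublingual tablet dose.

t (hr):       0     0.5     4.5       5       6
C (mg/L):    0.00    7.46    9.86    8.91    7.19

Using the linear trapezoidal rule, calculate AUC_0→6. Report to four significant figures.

AUC = 49.25 mg/L·hr

Trapezoidal AUC_0→6:
  [0→0.5]: (0.00+7.46)/2 × 0.5 = 1.865
  [0.5→4.5]: (7.46+9.86)/2 × 4 = 34.64
  [4.5→5]: (9.86+8.91)/2 × 0.5 = 4.6925
  [5→6]: (8.91+7.19)/2 × 1 = 8.05
  Sum = 49.2475 mg/L·hr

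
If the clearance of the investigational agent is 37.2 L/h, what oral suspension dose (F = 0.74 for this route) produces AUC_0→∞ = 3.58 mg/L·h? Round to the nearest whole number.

Dose = CL × AUC_0→∞ / F
     = 37.2 × 3.58 / 0.74 = 179.968 mg

Dose = 180 mg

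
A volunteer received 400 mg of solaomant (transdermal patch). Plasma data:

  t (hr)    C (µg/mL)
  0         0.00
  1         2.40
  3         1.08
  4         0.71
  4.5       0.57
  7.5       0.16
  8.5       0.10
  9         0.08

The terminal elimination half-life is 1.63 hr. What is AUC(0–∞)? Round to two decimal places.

AUC = 7.35 µg/mL·hr

Trapezoidal AUC_0→9:
  [0→1]: (0.00+2.40)/2 × 1 = 1.2
  [1→3]: (2.40+1.08)/2 × 2 = 3.48
  [3→4]: (1.08+0.71)/2 × 1 = 0.895
  [4→4.5]: (0.71+0.57)/2 × 0.5 = 0.32
  [4.5→7.5]: (0.57+0.16)/2 × 3 = 1.095
  [7.5→8.5]: (0.16+0.10)/2 × 1 = 0.13
  [8.5→9]: (0.10+0.08)/2 × 0.5 = 0.045
  Sum = 7.165 µg/mL·hr
k_e = ln2 / t½ = 0.693147 / 1.63 = 0.4252 hr^-1
Extrapolated tail: C_last / k_e = 0.08 / 0.4252 = 0.188
AUC_0→∞ = 7.165 + 0.188 = 7.353 µg/mL·hr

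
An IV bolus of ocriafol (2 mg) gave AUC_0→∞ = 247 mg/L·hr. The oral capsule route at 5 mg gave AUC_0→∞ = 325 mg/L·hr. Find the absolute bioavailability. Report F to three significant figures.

F = (AUC_ev / D_ev) / (AUC_iv / D_iv)
  = (325/5) / (247/2)
  = 65 / 123.5 = 0.5263

F = 0.526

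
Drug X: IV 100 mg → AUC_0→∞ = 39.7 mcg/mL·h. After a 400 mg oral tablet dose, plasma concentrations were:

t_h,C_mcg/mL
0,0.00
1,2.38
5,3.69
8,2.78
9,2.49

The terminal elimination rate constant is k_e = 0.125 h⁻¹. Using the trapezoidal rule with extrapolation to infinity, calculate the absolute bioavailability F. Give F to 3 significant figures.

F = 0.287

Trapezoidal AUC_0→9 (oral tablet):
  [0→1]: (0.00+2.38)/2 × 1 = 1.19
  [1→5]: (2.38+3.69)/2 × 4 = 12.14
  [5→8]: (3.69+2.78)/2 × 3 = 9.705
  [8→9]: (2.78+2.49)/2 × 1 = 2.635
  Sum = 25.67 mcg/mL·h
Tail: C_last/k_e = 2.49/0.125 = 19.920
AUC_0→∞ (oral tablet) = 25.67 + 19.920 = 45.59 mcg/mL·h
F = (AUC_ev/D_ev)/(AUC_iv/D_iv) = (45.59/400)/(39.7/100) = 0.113975/0.397 = 0.2871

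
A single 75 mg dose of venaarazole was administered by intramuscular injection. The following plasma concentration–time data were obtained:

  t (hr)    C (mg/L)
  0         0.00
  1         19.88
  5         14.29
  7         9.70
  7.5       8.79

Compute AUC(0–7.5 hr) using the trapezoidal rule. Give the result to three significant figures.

Trapezoidal AUC_0→7.5:
  [0→1]: (0.00+19.88)/2 × 1 = 9.94
  [1→5]: (19.88+14.29)/2 × 4 = 68.34
  [5→7]: (14.29+9.70)/2 × 2 = 23.99
  [7→7.5]: (9.70+8.79)/2 × 0.5 = 4.6225
  Sum = 106.8925 mg/L·hr

AUC = 107 mg/L·hr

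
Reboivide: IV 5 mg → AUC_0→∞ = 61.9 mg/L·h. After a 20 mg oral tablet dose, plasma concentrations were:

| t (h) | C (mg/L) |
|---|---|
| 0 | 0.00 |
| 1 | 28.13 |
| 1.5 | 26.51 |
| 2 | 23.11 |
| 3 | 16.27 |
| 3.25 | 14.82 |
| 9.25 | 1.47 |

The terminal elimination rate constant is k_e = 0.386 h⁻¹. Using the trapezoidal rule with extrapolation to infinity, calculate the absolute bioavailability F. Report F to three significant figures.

F = 0.470

Trapezoidal AUC_0→9.25 (oral tablet):
  [0→1]: (0.00+28.13)/2 × 1 = 14.065
  [1→1.5]: (28.13+26.51)/2 × 0.5 = 13.66
  [1.5→2]: (26.51+23.11)/2 × 0.5 = 12.405
  [2→3]: (23.11+16.27)/2 × 1 = 19.69
  [3→3.25]: (16.27+14.82)/2 × 0.25 = 3.88625
  [3.25→9.25]: (14.82+1.47)/2 × 6 = 48.87
  Sum = 112.57625 mg/L·h
Tail: C_last/k_e = 1.47/0.386 = 3.808
AUC_0→∞ (oral tablet) = 112.57625 + 3.808 = 116.38425 mg/L·h
F = (AUC_ev/D_ev)/(AUC_iv/D_iv) = (116.38425/20)/(61.9/5) = 5.8192125/12.38 = 0.4700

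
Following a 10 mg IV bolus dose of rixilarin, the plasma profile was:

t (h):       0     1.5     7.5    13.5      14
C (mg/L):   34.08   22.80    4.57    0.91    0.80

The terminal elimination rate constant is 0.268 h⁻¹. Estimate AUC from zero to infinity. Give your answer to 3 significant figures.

AUC = 145 mg/L·h

Trapezoidal AUC_0→14:
  [0→1.5]: (34.08+22.80)/2 × 1.5 = 42.66
  [1.5→7.5]: (22.80+4.57)/2 × 6 = 82.11
  [7.5→13.5]: (4.57+0.91)/2 × 6 = 16.44
  [13.5→14]: (0.91+0.80)/2 × 0.5 = 0.4275
  Sum = 141.6375 mg/L·h
Extrapolated tail: C_last / k_e = 0.80 / 0.268 = 2.985
AUC_0→∞ = 141.6375 + 2.985 = 144.6225 mg/L·h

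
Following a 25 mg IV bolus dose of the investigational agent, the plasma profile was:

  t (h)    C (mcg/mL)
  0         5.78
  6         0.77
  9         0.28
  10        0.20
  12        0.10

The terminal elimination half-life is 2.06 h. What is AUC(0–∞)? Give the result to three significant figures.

AUC = 22.1 mcg/mL·h

Trapezoidal AUC_0→12:
  [0→6]: (5.78+0.77)/2 × 6 = 19.65
  [6→9]: (0.77+0.28)/2 × 3 = 1.575
  [9→10]: (0.28+0.20)/2 × 1 = 0.24
  [10→12]: (0.20+0.10)/2 × 2 = 0.3
  Sum = 21.765 mcg/mL·h
k_e = ln2 / t½ = 0.693147 / 2.06 = 0.3365 h^-1
Extrapolated tail: C_last / k_e = 0.10 / 0.3365 = 0.297
AUC_0→∞ = 21.765 + 0.297 = 22.062 mcg/mL·h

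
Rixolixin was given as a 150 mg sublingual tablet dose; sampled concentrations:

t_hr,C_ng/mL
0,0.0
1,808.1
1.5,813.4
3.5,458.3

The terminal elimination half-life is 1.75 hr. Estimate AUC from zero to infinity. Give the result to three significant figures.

AUC = 3240 ng/mL·hr

Trapezoidal AUC_0→3.5:
  [0→1]: (0.0+808.1)/2 × 1 = 404.05
  [1→1.5]: (808.1+813.4)/2 × 0.5 = 405.375
  [1.5→3.5]: (813.4+458.3)/2 × 2 = 1271.7
  Sum = 2081.125 ng/mL·hr
k_e = ln2 / t½ = 0.693147 / 1.75 = 0.3961 hr^-1
Extrapolated tail: C_last / k_e = 458.3 / 0.3961 = 1157.031
AUC_0→∞ = 2081.125 + 1157.031 = 3238.156 ng/mL·hr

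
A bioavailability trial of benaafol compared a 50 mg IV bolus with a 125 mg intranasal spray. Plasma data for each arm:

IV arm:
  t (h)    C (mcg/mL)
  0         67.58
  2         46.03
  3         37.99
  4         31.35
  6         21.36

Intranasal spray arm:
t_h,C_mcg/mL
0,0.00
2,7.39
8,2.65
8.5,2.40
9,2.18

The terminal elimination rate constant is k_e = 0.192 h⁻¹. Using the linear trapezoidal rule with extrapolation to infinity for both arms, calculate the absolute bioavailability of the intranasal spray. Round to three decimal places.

Trapezoidal AUC_0→6 (IV):
  [0→2]: (67.58+46.03)/2 × 2 = 113.61
  [2→3]: (46.03+37.99)/2 × 1 = 42.01
  [3→4]: (37.99+31.35)/2 × 1 = 34.67
  [4→6]: (31.35+21.36)/2 × 2 = 52.71
  Sum = 243.0 mcg/mL·h
IV tail: 21.36/0.192 = 111.250; AUC_iv,0→∞ = 243.0 + 111.250 = 354.25 mcg/mL·h
Trapezoidal AUC_0→9 (intranasal spray):
  [0→2]: (0.00+7.39)/2 × 2 = 7.39
  [2→8]: (7.39+2.65)/2 × 6 = 30.12
  [8→8.5]: (2.65+2.40)/2 × 0.5 = 1.2625
  [8.5→9]: (2.40+2.18)/2 × 0.5 = 1.145
  Sum = 39.9175 mcg/mL·h
intranasal spray tail: 2.18/0.192 = 11.354; AUC_ev,0→∞ = 39.9175 + 11.354 = 51.2715 mcg/mL·h
F = (AUC_ev/D_ev)/(AUC_iv/D_iv) = (51.2715/125)/(354.25/50) = 0.410172/7.085 = 0.0579

F = 0.058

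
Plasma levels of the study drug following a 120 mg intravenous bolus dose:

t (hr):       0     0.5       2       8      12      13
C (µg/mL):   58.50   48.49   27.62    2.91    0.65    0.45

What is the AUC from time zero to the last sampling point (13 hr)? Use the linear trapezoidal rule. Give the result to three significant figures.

Trapezoidal AUC_0→13:
  [0→0.5]: (58.50+48.49)/2 × 0.5 = 26.7475
  [0.5→2]: (48.49+27.62)/2 × 1.5 = 57.0825
  [2→8]: (27.62+2.91)/2 × 6 = 91.59
  [8→12]: (2.91+0.65)/2 × 4 = 7.12
  [12→13]: (0.65+0.45)/2 × 1 = 0.55
  Sum = 183.09 µg/mL·hr

AUC = 183 µg/mL·hr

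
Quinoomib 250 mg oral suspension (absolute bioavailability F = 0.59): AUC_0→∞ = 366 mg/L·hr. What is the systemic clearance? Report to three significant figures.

CL = F × Dose / AUC_0→∞
   = 0.59 × 250 / 366 = 0.403005 L/hr

CL = 0.403 L/hr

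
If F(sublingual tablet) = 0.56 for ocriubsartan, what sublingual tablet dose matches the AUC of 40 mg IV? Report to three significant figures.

D_sublingual = 71.4 mg

For equal systemic exposure: F × D_ev = D_iv
D_ev = D_iv / F = 40 / 0.56 = 71.4286 mg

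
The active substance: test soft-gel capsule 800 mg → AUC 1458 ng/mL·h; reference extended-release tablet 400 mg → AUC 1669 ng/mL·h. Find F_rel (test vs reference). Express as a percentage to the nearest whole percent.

F_rel = 44%

F_rel = (AUC_test/D_test) / (AUC_ref/D_ref)
      = (1458/800) / (1669/400)
      = 1.8225 / 4.1725 = 0.4368 = 43.68%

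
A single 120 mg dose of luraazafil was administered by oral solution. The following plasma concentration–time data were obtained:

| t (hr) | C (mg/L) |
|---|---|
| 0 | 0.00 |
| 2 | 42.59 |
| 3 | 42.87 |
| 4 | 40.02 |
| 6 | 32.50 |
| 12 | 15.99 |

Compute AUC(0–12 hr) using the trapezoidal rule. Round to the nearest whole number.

AUC = 345 mg/L·hr

Trapezoidal AUC_0→12:
  [0→2]: (0.00+42.59)/2 × 2 = 42.59
  [2→3]: (42.59+42.87)/2 × 1 = 42.73
  [3→4]: (42.87+40.02)/2 × 1 = 41.445
  [4→6]: (40.02+32.50)/2 × 2 = 72.52
  [6→12]: (32.50+15.99)/2 × 6 = 145.47
  Sum = 344.755 mg/L·hr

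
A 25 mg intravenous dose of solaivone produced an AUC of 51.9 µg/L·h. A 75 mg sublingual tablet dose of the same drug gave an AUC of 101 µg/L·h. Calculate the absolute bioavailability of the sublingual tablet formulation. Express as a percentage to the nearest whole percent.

F = (AUC_ev / D_ev) / (AUC_iv / D_iv)
  = (101/75) / (51.9/25)
  = 1.34667 / 2.076 = 0.6487
  = 64.87%

F = 65%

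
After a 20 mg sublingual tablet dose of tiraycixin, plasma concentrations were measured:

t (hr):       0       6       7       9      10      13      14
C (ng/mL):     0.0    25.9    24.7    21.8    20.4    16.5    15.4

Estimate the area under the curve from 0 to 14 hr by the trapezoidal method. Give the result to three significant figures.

AUC = 242 ng/mL·hr

Trapezoidal AUC_0→14:
  [0→6]: (0.0+25.9)/2 × 6 = 77.7
  [6→7]: (25.9+24.7)/2 × 1 = 25.3
  [7→9]: (24.7+21.8)/2 × 2 = 46.5
  [9→10]: (21.8+20.4)/2 × 1 = 21.1
  [10→13]: (20.4+16.5)/2 × 3 = 55.35
  [13→14]: (16.5+15.4)/2 × 1 = 15.95
  Sum = 241.9 ng/mL·hr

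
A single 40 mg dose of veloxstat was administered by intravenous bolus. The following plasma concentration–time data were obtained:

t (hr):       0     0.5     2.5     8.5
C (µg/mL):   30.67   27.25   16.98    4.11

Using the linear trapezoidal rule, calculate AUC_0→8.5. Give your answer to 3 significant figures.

Trapezoidal AUC_0→8.5:
  [0→0.5]: (30.67+27.25)/2 × 0.5 = 14.48
  [0.5→2.5]: (27.25+16.98)/2 × 2 = 44.23
  [2.5→8.5]: (16.98+4.11)/2 × 6 = 63.27
  Sum = 121.98 µg/mL·hr

AUC = 122 µg/mL·hr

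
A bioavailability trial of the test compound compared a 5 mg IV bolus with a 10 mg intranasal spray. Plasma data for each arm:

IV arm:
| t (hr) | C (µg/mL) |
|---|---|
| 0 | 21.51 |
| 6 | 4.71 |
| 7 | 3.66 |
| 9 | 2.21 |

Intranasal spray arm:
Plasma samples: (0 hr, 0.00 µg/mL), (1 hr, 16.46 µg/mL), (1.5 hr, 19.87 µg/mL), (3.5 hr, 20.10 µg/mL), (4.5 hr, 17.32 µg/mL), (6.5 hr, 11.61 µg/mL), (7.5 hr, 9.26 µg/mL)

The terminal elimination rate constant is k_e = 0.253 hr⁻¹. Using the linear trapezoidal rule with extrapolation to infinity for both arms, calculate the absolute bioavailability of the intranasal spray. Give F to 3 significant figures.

F = 0.780

Trapezoidal AUC_0→9 (IV):
  [0→6]: (21.51+4.71)/2 × 6 = 78.66
  [6→7]: (4.71+3.66)/2 × 1 = 4.185
  [7→9]: (3.66+2.21)/2 × 2 = 5.87
  Sum = 88.715 µg/mL·hr
IV tail: 2.21/0.253 = 8.735; AUC_iv,0→∞ = 88.715 + 8.735 = 97.45 µg/mL·hr
Trapezoidal AUC_0→7.5 (intranasal spray):
  [0→1]: (0.00+16.46)/2 × 1 = 8.23
  [1→1.5]: (16.46+19.87)/2 × 0.5 = 9.0825
  [1.5→3.5]: (19.87+20.10)/2 × 2 = 39.97
  [3.5→4.5]: (20.10+17.32)/2 × 1 = 18.71
  [4.5→6.5]: (17.32+11.61)/2 × 2 = 28.93
  [6.5→7.5]: (11.61+9.26)/2 × 1 = 10.435
  Sum = 115.3575 µg/mL·hr
intranasal spray tail: 9.26/0.253 = 36.601; AUC_ev,0→∞ = 115.3575 + 36.601 = 151.9585 µg/mL·hr
F = (AUC_ev/D_ev)/(AUC_iv/D_iv) = (151.9585/10)/(97.45/5) = 15.19585/19.49 = 0.7797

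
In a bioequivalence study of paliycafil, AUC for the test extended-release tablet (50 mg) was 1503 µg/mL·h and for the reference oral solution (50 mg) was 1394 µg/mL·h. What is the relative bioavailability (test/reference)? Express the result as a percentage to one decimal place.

F_rel = 107.8%

F_rel = (AUC_test/D_test) / (AUC_ref/D_ref)
      = (1503/50) / (1394/50)
      = 30.06 / 27.88 = 1.0782 = 107.82%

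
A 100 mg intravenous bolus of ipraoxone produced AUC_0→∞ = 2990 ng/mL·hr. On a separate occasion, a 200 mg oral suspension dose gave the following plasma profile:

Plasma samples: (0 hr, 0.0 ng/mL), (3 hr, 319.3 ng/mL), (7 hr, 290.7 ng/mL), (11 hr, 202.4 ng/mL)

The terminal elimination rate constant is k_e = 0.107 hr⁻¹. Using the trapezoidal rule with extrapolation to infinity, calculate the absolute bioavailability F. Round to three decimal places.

F = 0.765

Trapezoidal AUC_0→11 (oral suspension):
  [0→3]: (0.0+319.3)/2 × 3 = 478.95
  [3→7]: (319.3+290.7)/2 × 4 = 1220.0
  [7→11]: (290.7+202.4)/2 × 4 = 986.2
  Sum = 2685.15 ng/mL·hr
Tail: C_last/k_e = 202.4/0.107 = 1891.589
AUC_0→∞ (oral suspension) = 2685.15 + 1891.589 = 4576.739 ng/mL·hr
F = (AUC_ev/D_ev)/(AUC_iv/D_iv) = (4576.739/200)/(2990/100) = 22.883695/29.9 = 0.7653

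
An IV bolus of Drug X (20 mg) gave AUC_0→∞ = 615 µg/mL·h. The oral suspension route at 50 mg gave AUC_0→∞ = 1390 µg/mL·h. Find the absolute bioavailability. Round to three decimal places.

F = 0.904

F = (AUC_ev / D_ev) / (AUC_iv / D_iv)
  = (1390/50) / (615/20)
  = 27.8 / 30.75 = 0.9041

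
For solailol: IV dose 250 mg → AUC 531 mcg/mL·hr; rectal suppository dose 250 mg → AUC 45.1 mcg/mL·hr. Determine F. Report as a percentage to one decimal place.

F = (AUC_ev / D_ev) / (AUC_iv / D_iv)
  = (45.1/250) / (531/250)
  = 0.1804 / 2.124 = 0.0849
  = 8.49%

F = 8.5%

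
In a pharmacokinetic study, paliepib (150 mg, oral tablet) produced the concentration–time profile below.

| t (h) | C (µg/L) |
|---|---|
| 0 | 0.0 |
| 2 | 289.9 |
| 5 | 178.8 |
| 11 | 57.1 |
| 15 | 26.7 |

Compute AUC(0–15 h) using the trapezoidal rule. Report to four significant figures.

Trapezoidal AUC_0→15:
  [0→2]: (0.0+289.9)/2 × 2 = 289.9
  [2→5]: (289.9+178.8)/2 × 3 = 703.05
  [5→11]: (178.8+57.1)/2 × 6 = 707.7
  [11→15]: (57.1+26.7)/2 × 4 = 167.6
  Sum = 1868.25 µg/L·h

AUC = 1868 µg/L·h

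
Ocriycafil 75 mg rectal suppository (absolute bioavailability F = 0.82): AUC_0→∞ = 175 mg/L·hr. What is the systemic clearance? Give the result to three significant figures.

CL = F × Dose / AUC_0→∞
   = 0.82 × 75 / 175 = 0.351429 L/hr

CL = 0.351 L/hr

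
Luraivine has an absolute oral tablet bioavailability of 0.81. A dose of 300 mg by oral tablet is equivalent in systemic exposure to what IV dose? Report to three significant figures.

Systemic exposure from an extravascular dose = F × D_ev, so the equivalent IV dose is F × D_ev.
D_iv = F × D_ev = 0.81 × 300 = 243 mg

D_iv = 243 mg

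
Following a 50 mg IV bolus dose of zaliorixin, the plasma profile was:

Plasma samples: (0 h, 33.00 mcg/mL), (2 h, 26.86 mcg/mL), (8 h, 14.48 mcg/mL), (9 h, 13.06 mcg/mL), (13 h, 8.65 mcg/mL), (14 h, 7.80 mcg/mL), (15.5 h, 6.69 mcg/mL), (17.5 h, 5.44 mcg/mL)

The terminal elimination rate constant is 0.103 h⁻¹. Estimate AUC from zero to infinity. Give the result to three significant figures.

Trapezoidal AUC_0→17.5:
  [0→2]: (33.00+26.86)/2 × 2 = 59.86
  [2→8]: (26.86+14.48)/2 × 6 = 124.02
  [8→9]: (14.48+13.06)/2 × 1 = 13.77
  [9→13]: (13.06+8.65)/2 × 4 = 43.42
  [13→14]: (8.65+7.80)/2 × 1 = 8.225
  [14→15.5]: (7.80+6.69)/2 × 1.5 = 10.8675
  [15.5→17.5]: (6.69+5.44)/2 × 2 = 12.13
  Sum = 272.2925 mcg/mL·h
Extrapolated tail: C_last / k_e = 5.44 / 0.103 = 52.816
AUC_0→∞ = 272.2925 + 52.816 = 325.1085 mcg/mL·h

AUC = 325 mcg/mL·h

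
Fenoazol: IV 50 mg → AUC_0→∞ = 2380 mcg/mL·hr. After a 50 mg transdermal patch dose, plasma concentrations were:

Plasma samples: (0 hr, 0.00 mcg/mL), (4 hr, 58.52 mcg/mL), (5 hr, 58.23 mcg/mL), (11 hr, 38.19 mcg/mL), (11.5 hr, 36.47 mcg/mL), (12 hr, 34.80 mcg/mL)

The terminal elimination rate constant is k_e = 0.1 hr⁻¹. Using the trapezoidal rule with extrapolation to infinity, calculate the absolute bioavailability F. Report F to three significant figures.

Trapezoidal AUC_0→12 (transdermal patch):
  [0→4]: (0.00+58.52)/2 × 4 = 117.04
  [4→5]: (58.52+58.23)/2 × 1 = 58.375
  [5→11]: (58.23+38.19)/2 × 6 = 289.26
  [11→11.5]: (38.19+36.47)/2 × 0.5 = 18.665
  [11.5→12]: (36.47+34.80)/2 × 0.5 = 17.8175
  Sum = 501.1575 mcg/mL·hr
Tail: C_last/k_e = 34.80/0.1 = 348.000
AUC_0→∞ (transdermal patch) = 501.1575 + 348.000 = 849.1575 mcg/mL·hr
F = (AUC_ev/D_ev)/(AUC_iv/D_iv) = (849.1575/50)/(2380/50) = 16.98315/47.6 = 0.3568

F = 0.357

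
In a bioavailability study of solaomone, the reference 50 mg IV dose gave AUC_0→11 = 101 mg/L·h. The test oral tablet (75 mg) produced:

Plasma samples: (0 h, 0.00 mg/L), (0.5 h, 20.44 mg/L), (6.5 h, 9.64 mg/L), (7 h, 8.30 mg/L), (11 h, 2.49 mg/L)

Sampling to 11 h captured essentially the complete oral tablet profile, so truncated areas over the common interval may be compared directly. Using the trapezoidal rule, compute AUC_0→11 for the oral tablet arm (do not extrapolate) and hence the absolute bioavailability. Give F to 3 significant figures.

F = 0.801

Trapezoidal AUC_0→11 (oral tablet):
  [0→0.5]: (0.00+20.44)/2 × 0.5 = 5.11
  [0.5→6.5]: (20.44+9.64)/2 × 6 = 90.24
  [6.5→7]: (9.64+8.30)/2 × 0.5 = 4.485
  [7→11]: (8.30+2.49)/2 × 4 = 21.58
  Sum = 121.415 mg/L·h
F = (AUC_ev/D_ev)/(AUC_iv/D_iv) = (121.415/75)/(101/50) = 1.61887/2.02 = 0.8014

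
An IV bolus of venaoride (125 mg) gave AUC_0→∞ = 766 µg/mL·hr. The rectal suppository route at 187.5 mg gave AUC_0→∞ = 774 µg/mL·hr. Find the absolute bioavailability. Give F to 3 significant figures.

F = (AUC_ev / D_ev) / (AUC_iv / D_iv)
  = (774/187.5) / (766/125)
  = 4.128 / 6.128 = 0.6736

F = 0.674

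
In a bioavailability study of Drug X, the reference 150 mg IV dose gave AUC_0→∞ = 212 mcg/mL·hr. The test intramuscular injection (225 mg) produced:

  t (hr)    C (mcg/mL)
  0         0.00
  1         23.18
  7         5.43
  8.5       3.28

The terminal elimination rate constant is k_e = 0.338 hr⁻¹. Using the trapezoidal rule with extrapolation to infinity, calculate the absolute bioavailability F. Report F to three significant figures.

Trapezoidal AUC_0→8.5 (intramuscular injection):
  [0→1]: (0.00+23.18)/2 × 1 = 11.59
  [1→7]: (23.18+5.43)/2 × 6 = 85.83
  [7→8.5]: (5.43+3.28)/2 × 1.5 = 6.5325
  Sum = 103.9525 mcg/mL·hr
Tail: C_last/k_e = 3.28/0.338 = 9.704
AUC_0→∞ (intramuscular injection) = 103.9525 + 9.704 = 113.6565 mcg/mL·hr
F = (AUC_ev/D_ev)/(AUC_iv/D_iv) = (113.6565/225)/(212/150) = 0.50514/1.41333 = 0.3574

F = 0.357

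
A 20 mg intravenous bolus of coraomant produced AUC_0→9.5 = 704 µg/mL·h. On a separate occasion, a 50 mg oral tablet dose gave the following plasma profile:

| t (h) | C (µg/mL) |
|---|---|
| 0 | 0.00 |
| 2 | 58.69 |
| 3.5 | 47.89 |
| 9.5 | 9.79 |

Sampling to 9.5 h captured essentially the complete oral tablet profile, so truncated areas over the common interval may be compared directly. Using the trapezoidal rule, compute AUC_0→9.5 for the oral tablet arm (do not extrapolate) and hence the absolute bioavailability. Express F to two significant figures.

Trapezoidal AUC_0→9.5 (oral tablet):
  [0→2]: (0.00+58.69)/2 × 2 = 58.69
  [2→3.5]: (58.69+47.89)/2 × 1.5 = 79.935
  [3.5→9.5]: (47.89+9.79)/2 × 6 = 173.04
  Sum = 311.665 µg/mL·h
F = (AUC_ev/D_ev)/(AUC_iv/D_iv) = (311.665/50)/(704/20) = 6.2333/35.2 = 0.1771

F = 0.18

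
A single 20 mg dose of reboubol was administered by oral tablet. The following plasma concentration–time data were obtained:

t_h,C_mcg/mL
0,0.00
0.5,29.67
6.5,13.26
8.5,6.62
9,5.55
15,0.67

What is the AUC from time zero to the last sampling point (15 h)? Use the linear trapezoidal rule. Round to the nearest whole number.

Trapezoidal AUC_0→15:
  [0→0.5]: (0.00+29.67)/2 × 0.5 = 7.4175
  [0.5→6.5]: (29.67+13.26)/2 × 6 = 128.79
  [6.5→8.5]: (13.26+6.62)/2 × 2 = 19.88
  [8.5→9]: (6.62+5.55)/2 × 0.5 = 3.0425
  [9→15]: (5.55+0.67)/2 × 6 = 18.66
  Sum = 177.79 mcg/mL·h

AUC = 178 mcg/mL·h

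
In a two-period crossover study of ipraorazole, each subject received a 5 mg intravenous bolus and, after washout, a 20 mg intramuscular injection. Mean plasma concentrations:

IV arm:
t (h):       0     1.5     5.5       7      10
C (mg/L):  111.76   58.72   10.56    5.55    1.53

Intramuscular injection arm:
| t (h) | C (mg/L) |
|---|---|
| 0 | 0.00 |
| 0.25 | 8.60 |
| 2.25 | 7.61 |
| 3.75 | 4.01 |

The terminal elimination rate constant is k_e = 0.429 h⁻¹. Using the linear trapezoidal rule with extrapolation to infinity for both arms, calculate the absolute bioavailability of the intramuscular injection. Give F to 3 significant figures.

Trapezoidal AUC_0→10 (IV):
  [0→1.5]: (111.76+58.72)/2 × 1.5 = 127.86
  [1.5→5.5]: (58.72+10.56)/2 × 4 = 138.56
  [5.5→7]: (10.56+5.55)/2 × 1.5 = 12.0825
  [7→10]: (5.55+1.53)/2 × 3 = 10.62
  Sum = 289.1225 mg/L·h
IV tail: 1.53/0.429 = 3.566; AUC_iv,0→∞ = 289.1225 + 3.566 = 292.6885 mg/L·h
Trapezoidal AUC_0→3.75 (intramuscular injection):
  [0→0.25]: (0.00+8.60)/2 × 0.25 = 1.075
  [0.25→2.25]: (8.60+7.61)/2 × 2 = 16.21
  [2.25→3.75]: (7.61+4.01)/2 × 1.5 = 8.715
  Sum = 26.0 mg/L·h
intramuscular injection tail: 4.01/0.429 = 9.347; AUC_ev,0→∞ = 26.0 + 9.347 = 35.347 mg/L·h
F = (AUC_ev/D_ev)/(AUC_iv/D_iv) = (35.347/20)/(292.6885/5) = 1.76735/58.5377 = 0.0302

F = 0.0302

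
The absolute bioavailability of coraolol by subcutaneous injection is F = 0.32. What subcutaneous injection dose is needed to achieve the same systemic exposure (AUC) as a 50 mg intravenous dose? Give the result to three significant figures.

For equal systemic exposure: F × D_ev = D_iv
D_ev = D_iv / F = 50 / 0.32 = 156.25 mg

D_subcutaneous = 156 mg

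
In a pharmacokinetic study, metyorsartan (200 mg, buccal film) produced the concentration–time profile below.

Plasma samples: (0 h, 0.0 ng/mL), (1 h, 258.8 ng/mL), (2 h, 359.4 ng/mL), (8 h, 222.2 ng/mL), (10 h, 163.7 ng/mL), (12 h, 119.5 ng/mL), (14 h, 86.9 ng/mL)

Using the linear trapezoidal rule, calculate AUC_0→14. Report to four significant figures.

AUC = 3059 ng/mL·h

Trapezoidal AUC_0→14:
  [0→1]: (0.0+258.8)/2 × 1 = 129.4
  [1→2]: (258.8+359.4)/2 × 1 = 309.1
  [2→8]: (359.4+222.2)/2 × 6 = 1744.8
  [8→10]: (222.2+163.7)/2 × 2 = 385.9
  [10→12]: (163.7+119.5)/2 × 2 = 283.2
  [12→14]: (119.5+86.9)/2 × 2 = 206.4
  Sum = 3058.8 ng/mL·h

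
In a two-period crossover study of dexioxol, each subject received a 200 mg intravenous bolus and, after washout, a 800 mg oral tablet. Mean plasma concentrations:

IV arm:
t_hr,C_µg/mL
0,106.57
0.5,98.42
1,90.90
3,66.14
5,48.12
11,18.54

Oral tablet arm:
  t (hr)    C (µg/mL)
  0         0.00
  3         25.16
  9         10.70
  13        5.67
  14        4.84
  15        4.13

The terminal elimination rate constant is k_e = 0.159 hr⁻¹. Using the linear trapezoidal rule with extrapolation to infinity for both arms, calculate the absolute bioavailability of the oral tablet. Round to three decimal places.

Trapezoidal AUC_0→11 (IV):
  [0→0.5]: (106.57+98.42)/2 × 0.5 = 51.2475
  [0.5→1]: (98.42+90.90)/2 × 0.5 = 47.33
  [1→3]: (90.90+66.14)/2 × 2 = 157.04
  [3→5]: (66.14+48.12)/2 × 2 = 114.26
  [5→11]: (48.12+18.54)/2 × 6 = 199.98
  Sum = 569.8575 µg/mL·hr
IV tail: 18.54/0.159 = 116.604; AUC_iv,0→∞ = 569.8575 + 116.604 = 686.4615 µg/mL·hr
Trapezoidal AUC_0→15 (oral tablet):
  [0→3]: (0.00+25.16)/2 × 3 = 37.74
  [3→9]: (25.16+10.70)/2 × 6 = 107.58
  [9→13]: (10.70+5.67)/2 × 4 = 32.74
  [13→14]: (5.67+4.84)/2 × 1 = 5.255
  [14→15]: (4.84+4.13)/2 × 1 = 4.485
  Sum = 187.8 µg/mL·hr
oral tablet tail: 4.13/0.159 = 25.975; AUC_ev,0→∞ = 187.8 + 25.975 = 213.775 µg/mL·hr
F = (AUC_ev/D_ev)/(AUC_iv/D_iv) = (213.775/800)/(686.4615/200) = 0.26721875/3.4323075 = 0.0779

F = 0.078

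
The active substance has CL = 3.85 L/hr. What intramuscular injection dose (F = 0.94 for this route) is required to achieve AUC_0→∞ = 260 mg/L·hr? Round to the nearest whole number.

Dose = CL × AUC_0→∞ / F
     = 3.85 × 260 / 0.94 = 1064.89 mg

Dose = 1065 mg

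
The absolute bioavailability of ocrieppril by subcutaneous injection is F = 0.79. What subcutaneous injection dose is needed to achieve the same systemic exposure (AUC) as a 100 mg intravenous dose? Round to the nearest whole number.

For equal systemic exposure: F × D_ev = D_iv
D_ev = D_iv / F = 100 / 0.79 = 126.582 mg

D_subcutaneous = 127 mg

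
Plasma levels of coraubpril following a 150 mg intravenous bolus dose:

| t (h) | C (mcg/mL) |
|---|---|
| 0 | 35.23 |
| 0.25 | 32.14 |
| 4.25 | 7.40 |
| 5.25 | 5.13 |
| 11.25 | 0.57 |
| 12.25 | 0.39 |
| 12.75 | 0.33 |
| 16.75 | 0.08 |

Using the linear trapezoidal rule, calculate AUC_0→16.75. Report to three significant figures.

AUC = 112 mcg/mL·h

Trapezoidal AUC_0→16.75:
  [0→0.25]: (35.23+32.14)/2 × 0.25 = 8.42125
  [0.25→4.25]: (32.14+7.40)/2 × 4 = 79.08
  [4.25→5.25]: (7.40+5.13)/2 × 1 = 6.265
  [5.25→11.25]: (5.13+0.57)/2 × 6 = 17.1
  [11.25→12.25]: (0.57+0.39)/2 × 1 = 0.48
  [12.25→12.75]: (0.39+0.33)/2 × 0.5 = 0.18
  [12.75→16.75]: (0.33+0.08)/2 × 4 = 0.82
  Sum = 112.34625 mcg/mL·h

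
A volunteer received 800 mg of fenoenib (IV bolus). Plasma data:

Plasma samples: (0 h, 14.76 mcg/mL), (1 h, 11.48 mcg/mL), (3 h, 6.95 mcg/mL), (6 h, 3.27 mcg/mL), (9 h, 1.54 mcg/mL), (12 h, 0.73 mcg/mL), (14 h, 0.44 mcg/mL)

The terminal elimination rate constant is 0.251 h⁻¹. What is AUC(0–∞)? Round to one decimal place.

AUC = 60.4 mcg/mL·h

Trapezoidal AUC_0→14:
  [0→1]: (14.76+11.48)/2 × 1 = 13.12
  [1→3]: (11.48+6.95)/2 × 2 = 18.43
  [3→6]: (6.95+3.27)/2 × 3 = 15.33
  [6→9]: (3.27+1.54)/2 × 3 = 7.215
  [9→12]: (1.54+0.73)/2 × 3 = 3.405
  [12→14]: (0.73+0.44)/2 × 2 = 1.17
  Sum = 58.67 mcg/mL·h
Extrapolated tail: C_last / k_e = 0.44 / 0.251 = 1.753
AUC_0→∞ = 58.67 + 1.753 = 60.423 mcg/mL·h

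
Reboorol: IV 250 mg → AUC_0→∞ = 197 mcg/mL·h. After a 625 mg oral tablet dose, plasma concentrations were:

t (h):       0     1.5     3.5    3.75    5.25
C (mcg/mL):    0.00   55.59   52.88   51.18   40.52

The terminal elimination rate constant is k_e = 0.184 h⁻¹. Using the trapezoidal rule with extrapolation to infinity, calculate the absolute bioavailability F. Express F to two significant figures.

Trapezoidal AUC_0→5.25 (oral tablet):
  [0→1.5]: (0.00+55.59)/2 × 1.5 = 41.6925
  [1.5→3.5]: (55.59+52.88)/2 × 2 = 108.47
  [3.5→3.75]: (52.88+51.18)/2 × 0.25 = 13.0075
  [3.75→5.25]: (51.18+40.52)/2 × 1.5 = 68.775
  Sum = 231.945 mcg/mL·h
Tail: C_last/k_e = 40.52/0.184 = 220.217
AUC_0→∞ (oral tablet) = 231.945 + 220.217 = 452.162 mcg/mL·h
F = (AUC_ev/D_ev)/(AUC_iv/D_iv) = (452.162/625)/(197/250) = 0.7234592/0.788 = 0.9181

F = 0.92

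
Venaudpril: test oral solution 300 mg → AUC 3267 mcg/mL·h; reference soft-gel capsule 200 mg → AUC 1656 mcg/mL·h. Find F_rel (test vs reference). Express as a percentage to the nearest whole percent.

F_rel = 132%

F_rel = (AUC_test/D_test) / (AUC_ref/D_ref)
      = (3267/300) / (1656/200)
      = 10.89 / 8.28 = 1.3152 = 131.52%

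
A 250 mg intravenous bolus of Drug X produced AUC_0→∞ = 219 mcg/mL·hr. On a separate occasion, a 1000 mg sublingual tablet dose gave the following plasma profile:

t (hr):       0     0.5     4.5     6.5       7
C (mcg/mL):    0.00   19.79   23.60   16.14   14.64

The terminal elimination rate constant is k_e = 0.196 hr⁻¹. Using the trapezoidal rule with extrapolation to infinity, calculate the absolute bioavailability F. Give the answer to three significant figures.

F = 0.244

Trapezoidal AUC_0→7 (sublingual tablet):
  [0→0.5]: (0.00+19.79)/2 × 0.5 = 4.9475
  [0.5→4.5]: (19.79+23.60)/2 × 4 = 86.78
  [4.5→6.5]: (23.60+16.14)/2 × 2 = 39.74
  [6.5→7]: (16.14+14.64)/2 × 0.5 = 7.695
  Sum = 139.1625 mcg/mL·hr
Tail: C_last/k_e = 14.64/0.196 = 74.694
AUC_0→∞ (sublingual tablet) = 139.1625 + 74.694 = 213.8565 mcg/mL·hr
F = (AUC_ev/D_ev)/(AUC_iv/D_iv) = (213.8565/1000)/(219/250) = 0.2138565/0.876 = 0.2441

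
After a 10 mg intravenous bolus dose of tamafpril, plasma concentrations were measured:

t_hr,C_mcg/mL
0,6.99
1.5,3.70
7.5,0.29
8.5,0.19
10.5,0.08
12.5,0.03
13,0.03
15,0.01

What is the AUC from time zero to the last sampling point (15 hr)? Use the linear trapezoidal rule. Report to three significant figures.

AUC = 20.7 mcg/mL·hr

Trapezoidal AUC_0→15:
  [0→1.5]: (6.99+3.70)/2 × 1.5 = 8.0175
  [1.5→7.5]: (3.70+0.29)/2 × 6 = 11.97
  [7.5→8.5]: (0.29+0.19)/2 × 1 = 0.24
  [8.5→10.5]: (0.19+0.08)/2 × 2 = 0.27
  [10.5→12.5]: (0.08+0.03)/2 × 2 = 0.11
  [12.5→13]: (0.03+0.03)/2 × 0.5 = 0.015
  [13→15]: (0.03+0.01)/2 × 2 = 0.04
  Sum = 20.6625 mcg/mL·hr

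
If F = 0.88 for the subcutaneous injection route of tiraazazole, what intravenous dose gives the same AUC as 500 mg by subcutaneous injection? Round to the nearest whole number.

D_iv = 440 mg

Systemic exposure from an extravascular dose = F × D_ev, so the equivalent IV dose is F × D_ev.
D_iv = F × D_ev = 0.88 × 500 = 440 mg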